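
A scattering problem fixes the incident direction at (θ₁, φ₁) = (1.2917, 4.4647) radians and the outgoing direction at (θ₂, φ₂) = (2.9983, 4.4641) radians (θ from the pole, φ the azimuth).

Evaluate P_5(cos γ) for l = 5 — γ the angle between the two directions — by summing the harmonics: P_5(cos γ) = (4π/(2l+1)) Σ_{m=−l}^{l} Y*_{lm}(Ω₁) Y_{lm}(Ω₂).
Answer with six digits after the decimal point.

Addition theorem: P_5(cos γ) = (4π/11) Σ_m Y*_{lm}(Ω₁) Y_{lm}(Ω₂), m = −5…5:
  m=-5: (-0.360169, -0.124314) × (-0.000026, 0.000009) = (0.000011, 0.000000)  (running Σ = (0.000011, 0.000000))
  m=-4: (0.189240, -0.288817) × (-0.000330, -0.000506) = (-0.000209, -0.000001)  (running Σ = (-0.000198, -0.000000))
  m=-3: (-0.065902, -0.071731) × (0.005338, -0.005789) = (-0.000767, -0.000001)  (running Σ = (-0.000965, -0.000002))
  m=-2: (0.293164, -0.158401) × (0.058310, 0.031596) = (0.022099, 0.000027)  (running Σ = (0.021134, 0.000025))
  m=-1: (-0.004412, -0.017447) × (-0.083598, 0.329749) = (0.006122, 0.000004)  (running Σ = (0.027256, 0.000028))
  m=0: (0.323805, -0.000000) × (-0.796859, 0.000000) = (-0.258027, 0.000000)  (running Σ = (-0.230771, 0.000028))
  m=1: (0.004412, -0.017447) × (0.083598, 0.329749) = (0.006122, -0.000004)  (running Σ = (-0.224649, 0.000025))
  m=2: (0.293164, 0.158401) × (0.058310, -0.031596) = (0.022099, -0.000027)  (running Σ = (-0.202549, -0.000002))
  m=3: (0.065902, -0.071731) × (-0.005338, -0.005789) = (-0.000767, 0.000001)  (running Σ = (-0.203316, -0.000000))
  m=4: (0.189240, 0.288817) × (-0.000330, 0.000506) = (-0.000209, 0.000001)  (running Σ = (-0.203525, 0.000000))
  m=5: (0.360169, -0.124314) × (0.000026, 0.000009) = (0.000011, -0.000000)  (running Σ = (-0.203514, -0.000000))
Accumulated sum (-0.203514, -0.000000); after 4π/(2l+1) scaling, (-0.232494, -0.000000) ⇒ P_5 = -0.232494

-0.232494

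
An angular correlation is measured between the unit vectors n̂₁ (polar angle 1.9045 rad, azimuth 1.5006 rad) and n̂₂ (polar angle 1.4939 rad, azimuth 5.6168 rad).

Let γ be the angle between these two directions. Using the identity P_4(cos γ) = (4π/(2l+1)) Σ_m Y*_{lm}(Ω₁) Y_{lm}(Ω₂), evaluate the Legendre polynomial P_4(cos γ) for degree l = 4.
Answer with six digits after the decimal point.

-0.363955

Expand P_4 via completeness: Σ_{m} conj(Y_{4,m}) at Ω₁ times Y_{4,m} at Ω₂ —
  term(m=-4) = (-0.112129, 0.105900)   from Y*(Ω₁)=(0.338860, -0.097729), Y(Ω₂)=(-0.388699, 0.200414)
  term(m=-3) = (-0.032178, -0.007120)   from Y*(Ω₁)=(0.072285, 0.338164), Y(Ω₂)=(-0.039587, 0.086693)
  term(m=-2) = (-0.008759, -0.022030)   from Y*(Ω₁)=(0.073629, -0.010405), Y(Ω₂)=(-0.075171, -0.309823)
  term(m=-1) = (0.019821, -0.029211)   from Y*(Ω₁)=(0.023095, 0.328463), Y(Ω₂)=(-0.084273, -0.066271)
  term(m=+0) = (0.005824, 0.000000)   from Y*(Ω₁)=(0.019495, -0.000000), Y(Ω₂)=(0.298757, 0.000000)
  term(m=+1) = (0.019821, 0.029211)   from Y*(Ω₁)=(-0.023095, 0.328463), Y(Ω₂)=(0.084273, -0.066271)
  term(m=+2) = (-0.008759, 0.022030)   from Y*(Ω₁)=(0.073629, 0.010405), Y(Ω₂)=(-0.075171, 0.309823)
  term(m=+3) = (-0.032178, 0.007120)   from Y*(Ω₁)=(-0.072285, 0.338164), Y(Ω₂)=(0.039587, 0.086693)
  term(m=+4) = (-0.112129, -0.105900)   from Y*(Ω₁)=(0.338860, 0.097729), Y(Ω₂)=(-0.388699, -0.200414)
Σ over m = (-0.260663, 0.000000); ×(4π/9) → (-0.363955, 0.000000). Real part: -0.363955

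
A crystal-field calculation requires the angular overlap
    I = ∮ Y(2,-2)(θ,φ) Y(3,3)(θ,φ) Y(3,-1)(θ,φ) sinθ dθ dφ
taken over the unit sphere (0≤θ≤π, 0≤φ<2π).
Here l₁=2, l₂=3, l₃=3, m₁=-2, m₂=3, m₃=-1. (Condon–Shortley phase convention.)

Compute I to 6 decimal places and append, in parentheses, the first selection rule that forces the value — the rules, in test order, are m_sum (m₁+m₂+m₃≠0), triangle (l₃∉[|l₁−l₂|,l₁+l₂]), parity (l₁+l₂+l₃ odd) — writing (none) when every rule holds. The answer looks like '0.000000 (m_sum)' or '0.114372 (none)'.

Rules hold: Σm=0, L=8 even, 1≤3≤5.
N = 5·7·7 = 245
Δ = 2!·2!·4!/9! = 1/3780
Racah Σ t=0..2: t=0:+1/24 t=1:−1/4 t=2:+1/24 = -1/6
⇒ 3j(2 3 3; 0 0 0)² = 4/105, sgn +1
Racah Σ t=2..2: t=2:+1/96 = 1/96
⇒ 3j(2 3 3; -2 3 -1)² = 1/42, sgn +1
4πI² = N·(3j₀)²·(3jₘ)² = 2/9
I = +1·√(0.222222/4π) = 0.13298076
No selection rule forces the value: the integral is nonzero (none).

0.132981 (none)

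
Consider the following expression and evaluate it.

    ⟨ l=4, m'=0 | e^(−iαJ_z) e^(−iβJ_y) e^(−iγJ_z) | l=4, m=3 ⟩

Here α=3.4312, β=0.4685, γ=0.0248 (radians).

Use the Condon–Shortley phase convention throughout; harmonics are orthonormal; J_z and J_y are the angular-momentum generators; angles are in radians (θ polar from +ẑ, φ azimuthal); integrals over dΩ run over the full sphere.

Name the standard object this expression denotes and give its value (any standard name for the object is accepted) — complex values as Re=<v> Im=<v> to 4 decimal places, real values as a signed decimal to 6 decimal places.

Wigner D-matrix element, Re=0.1212 Im=-0.0090

This is a Wigner D-matrix element — the rotation-matrix element ⟨l m'| R(α,β,γ) |l m⟩ in the angular-momentum basis.
D^4_{0,3}(3.4312,0.4685,0.0248) = e^{-i·0·3.4312}·d^4_{0,3}(0.4685)·e^{-i·3·0.0248}. Compute d first:
With c≡cos(β/2)=0.972689 and s≡sin(β/2)=0.232114, N=[24·24·5040·1]^{1/2}=1703.830978
The bounds max(0,m−m')=3 and min(l+m,l−m')=4 give 2 terms
  k=3: (−1)^0·1703.8310/(144)·0.9727^5·0.2321^3 = +0.128835
  k=4: (−1)^1·1703.8310/(144)·0.9727^3·0.2321^5 = -0.007336
d^4_{0,3}(0.4685) = +0.128835 -0.007336 = +0.121499
D = (+1.000000+0.000000i)·(+0.121499)·(+0.997234-0.074331i) = +0.121163-0.009031i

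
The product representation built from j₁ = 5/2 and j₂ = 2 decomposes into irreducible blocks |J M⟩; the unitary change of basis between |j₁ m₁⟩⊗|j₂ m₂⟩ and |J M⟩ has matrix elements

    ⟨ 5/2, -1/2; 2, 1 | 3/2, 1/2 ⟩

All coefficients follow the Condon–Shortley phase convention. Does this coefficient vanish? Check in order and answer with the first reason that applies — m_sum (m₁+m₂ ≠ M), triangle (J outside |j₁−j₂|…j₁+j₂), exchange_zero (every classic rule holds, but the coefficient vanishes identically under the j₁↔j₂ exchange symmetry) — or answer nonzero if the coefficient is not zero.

m-sum: m₁+m₂ = -1/2+1 = 1/2, M = 1/2  ✓
triangle: |j₁−j₂| = 1/2 ≤ J = 3/2 ≤ j₁+j₂ = 9/2  ✓
exchange: j₁≠j₂ or m₁≠m₂ — the exchange symmetry imposes no constraint here
value check: CG = +√(5/21) = +0.487950 ≠ 0

nonzero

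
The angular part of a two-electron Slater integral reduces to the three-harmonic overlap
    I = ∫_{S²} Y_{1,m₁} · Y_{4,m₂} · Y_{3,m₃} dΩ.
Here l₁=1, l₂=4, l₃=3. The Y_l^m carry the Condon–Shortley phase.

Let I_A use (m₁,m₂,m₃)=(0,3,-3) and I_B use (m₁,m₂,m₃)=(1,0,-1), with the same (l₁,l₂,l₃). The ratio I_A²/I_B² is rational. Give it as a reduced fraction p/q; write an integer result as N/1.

7/6

Shared (l₁,l₂,l₃)=(1,4,3): N and (l;000)² cancel in I_A²/I_B².
A: Δ = 2!·0!·6!/9! = 1/252; Racah Σ t=1..1: t=1:−1/720 = -1/720; ⇒ 3j(1 4 3; 0 3 -3)² = 1/36, sgn -1
B: Δ = 2!·0!·6!/9! = 1/252; Racah Σ t=0..0: t=0:+1/96 = 1/96; ⇒ 3j(1 4 3; 1 0 -1)² = 1/42, sgn +1
I_A²/I_B² = (1/36)/(1/42) = 7/6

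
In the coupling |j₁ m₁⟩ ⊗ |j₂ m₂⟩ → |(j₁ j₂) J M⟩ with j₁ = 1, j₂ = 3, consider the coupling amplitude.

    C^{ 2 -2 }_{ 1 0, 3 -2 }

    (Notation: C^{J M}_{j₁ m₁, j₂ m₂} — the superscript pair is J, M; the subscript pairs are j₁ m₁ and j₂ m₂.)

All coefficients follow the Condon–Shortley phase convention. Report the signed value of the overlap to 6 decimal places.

√[5·2!0!4!/7! · 1!1!1!5!0!4!] = √(960/7)
  +(−1)^1/∏(1,1,0,0,0,4)! = -1/24  (running -1/24)
⟨..|..⟩ = √(960/7)·(-1/24) = -0.487950

-0.487950  (= −√(5/21))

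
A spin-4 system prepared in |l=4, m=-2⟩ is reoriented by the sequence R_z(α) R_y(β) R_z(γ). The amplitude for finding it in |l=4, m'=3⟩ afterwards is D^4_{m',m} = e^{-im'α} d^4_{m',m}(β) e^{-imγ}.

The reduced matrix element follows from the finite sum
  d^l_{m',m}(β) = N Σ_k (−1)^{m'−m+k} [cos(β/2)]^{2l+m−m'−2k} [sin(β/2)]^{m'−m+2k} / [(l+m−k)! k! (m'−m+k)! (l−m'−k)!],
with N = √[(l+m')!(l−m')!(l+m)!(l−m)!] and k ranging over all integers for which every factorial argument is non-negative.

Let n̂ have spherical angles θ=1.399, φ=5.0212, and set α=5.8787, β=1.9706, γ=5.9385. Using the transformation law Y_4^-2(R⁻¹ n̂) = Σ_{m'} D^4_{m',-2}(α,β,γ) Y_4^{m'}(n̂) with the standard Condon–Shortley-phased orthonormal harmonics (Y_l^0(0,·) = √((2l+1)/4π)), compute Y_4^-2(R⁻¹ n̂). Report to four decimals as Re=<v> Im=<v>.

Re=-0.2174 Im=-0.0705

Need the full column D^4_{m',-2} for m'=−4..4 at α=5.8787, β=1.9706, γ=5.9385.
cos(β/2)=0.552613, sin(β/2)=0.833438
d^4_{-4,-2}: single k=2 term ⇒ +0.104677;  D = -0.070313-0.077546i
d^4_{-3,-2}: k∈[1..2] ⇒ +0.049078 -0.334897 = -0.285819;  D = +0.093166+0.270208i
d^4_{-2,-2}: k∈[0..2] ⇒ +0.008697 -0.237386 +0.674946 = +0.446257;  D = +0.032305-0.445086i
d^4_{-1,-2}: k∈[0..2] ⇒ -0.055649 +0.632895 -0.959721 = -0.382474;  D = -0.175580+0.339792i
d^4_{0,-2}: k∈[0..2] ⇒ +0.187670 -1.138329 +0.970964 = +0.020305;  D = +0.015668-0.012915i
d^4_{1,-2}: k∈[0..2] ⇒ -0.421930 +1.439581 -0.654893 = +0.362758;  D = +0.348136-0.101952i
d^4_{2,-2}: k∈[0..2] ⇒ +0.674946 -1.228183 +0.232802 = -0.320436;  D = -0.318146-0.038233i
d^4_{3,-2}: k∈[0..1] ⇒ -0.761755 +0.577561 = -0.184193;  D = -0.159471-0.092174i
d^4_{4,-2}: single k=0 term ⇒ +0.541578;  D = +0.324394+0.433676i
Y_4^{m'}(θ=1.399,φ=5.0212) and Σ D·Y over m':
  (-0.0703-0.0775i)·(+0.1373-0.3938i)  (+0.0932+0.2702i)·(-0.1636-0.1229i)  (+0.0323-0.4451i)·(+0.2106-0.1496i)  (-0.1756+0.3398i)·(-0.0677-0.2122i)  (+0.0157-0.0129i)·(+0.2278+0.0000i)  (+0.3481-0.1020i)·(+0.0677-0.2122i)  (-0.3181-0.0382i)·(+0.2106+0.1496i)  (-0.1595-0.0922i)·(+0.1636-0.1229i)  (+0.3244+0.4337i)·(+0.1373+0.3938i)
Y_4^-2(R⁻¹ n̂) = -0.217428-0.070480i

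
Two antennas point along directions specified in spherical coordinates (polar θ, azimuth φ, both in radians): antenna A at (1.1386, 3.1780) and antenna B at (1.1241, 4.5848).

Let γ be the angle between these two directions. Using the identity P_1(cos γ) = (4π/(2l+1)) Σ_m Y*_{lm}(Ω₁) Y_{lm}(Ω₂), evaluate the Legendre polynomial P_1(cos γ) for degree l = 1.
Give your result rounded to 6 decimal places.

0.314649

Addition theorem: P_1(cos γ) = (4π/3) Σ_m Y*_{lm}(Ω₁) Y_{lm}(Ω₂), m = −1…1:
  term(m=-1) = 0.01596 - 0.09644j   from Y*(Ω₁)=-0.31352 - 0.01142j, Y(Ω₂)=-0.03965 + 0.30906j
  term(m=+0) = 0.04320 + 0.00000j   from Y*(Ω₁)=0.20466 + 0.00000j, Y(Ω₂)=0.21107 + 0.00000j
  term(m=+1) = 0.01596 + 0.09644j   from Y*(Ω₁)=0.31352 - 0.01142j, Y(Ω₂)=0.03965 + 0.30906j
Σ over m = 0.07512 + 0.00000j; ×(4π/3) → 0.31465 + 0.00000j. Real part: 0.314649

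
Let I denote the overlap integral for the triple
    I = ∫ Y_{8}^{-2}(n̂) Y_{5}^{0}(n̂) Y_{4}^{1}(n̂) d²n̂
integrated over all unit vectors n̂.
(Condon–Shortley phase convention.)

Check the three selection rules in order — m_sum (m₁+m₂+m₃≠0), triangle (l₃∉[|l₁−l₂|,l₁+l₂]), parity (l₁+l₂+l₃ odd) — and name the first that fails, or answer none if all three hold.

m_sum

Σmᵢ = -1  ✗
l₃∈[|l₁−l₂|,l₁+l₂]=[3,13], have l₃=4
Σlᵢ = 17 ⇒ odd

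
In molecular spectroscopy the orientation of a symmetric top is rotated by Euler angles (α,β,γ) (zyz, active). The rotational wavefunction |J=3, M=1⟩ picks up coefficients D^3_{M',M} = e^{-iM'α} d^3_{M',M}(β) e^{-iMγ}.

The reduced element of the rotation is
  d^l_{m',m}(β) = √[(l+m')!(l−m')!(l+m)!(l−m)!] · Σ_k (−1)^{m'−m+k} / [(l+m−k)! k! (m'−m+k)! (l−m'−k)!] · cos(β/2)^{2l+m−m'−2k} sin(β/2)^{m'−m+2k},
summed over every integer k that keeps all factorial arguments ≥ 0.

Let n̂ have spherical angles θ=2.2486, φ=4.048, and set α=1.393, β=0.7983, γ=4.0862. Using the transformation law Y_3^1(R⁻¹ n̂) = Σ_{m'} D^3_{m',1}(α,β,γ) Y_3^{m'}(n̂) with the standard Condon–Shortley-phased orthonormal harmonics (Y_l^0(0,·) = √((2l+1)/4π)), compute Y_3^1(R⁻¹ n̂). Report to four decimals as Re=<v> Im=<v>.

Need the full column D^3_{m',1} for m'=−3..3 at α=1.3930, β=0.7983, γ=4.0862.
cos(β/2)=0.921392, sin(β/2)=0.388635
d^3_{-3,1}: single k=4 term ⇒ +0.075007;  D = +0.074684+0.006951i
d^3_{-2,1}: k∈[3..4] ⇒ +0.290395 -0.025832 = +0.264563;  D = +0.070719-0.254936i
d^3_{-1,1}: k∈[2..4] ⇒ +0.653150 -0.154934 +0.003446 = +0.501661;  D = -0.452069-0.217479i
d^3_{0,1}: k∈[1..3] ⇒ +0.894034 -0.477168 +0.028297 = +0.445164;  D = -0.260893+0.360701i
d^3_{1,1}: k∈[0..2] ⇒ +0.611879 -0.870867 +0.116201 = -0.142787;  D = -0.099071-0.102825i
d^3_{2,1}: k∈[0..1] ⇒ -0.816138 +0.290395 = -0.525743;  D = -0.437149+0.292072i
d^3_{3,1}: single k=0 term ⇒ +0.421606;  D = -0.168527-0.386459i
Y_3^{m'}(θ=2.2486,φ=4.048) and Σ D·Y over m':
  (+0.0747+0.0070i)·(+0.1799+0.0808i)  (+0.0707-0.2549i)·(+0.0932+0.3775i)  (-0.4521-0.2175i)·(-0.1500+0.1915i)  (-0.2609+0.3607i)·(+0.2419+0.0000i)  (-0.0991-0.1028i)·(+0.1500+0.1915i)  (-0.4371+0.2921i)·(+0.0932-0.3775i)  (-0.1685-0.3865i)·(-0.1799+0.0808i)
Y_3^1(R⁻¹ n̂) = +0.297940+0.257291i

Re=0.2979 Im=0.2573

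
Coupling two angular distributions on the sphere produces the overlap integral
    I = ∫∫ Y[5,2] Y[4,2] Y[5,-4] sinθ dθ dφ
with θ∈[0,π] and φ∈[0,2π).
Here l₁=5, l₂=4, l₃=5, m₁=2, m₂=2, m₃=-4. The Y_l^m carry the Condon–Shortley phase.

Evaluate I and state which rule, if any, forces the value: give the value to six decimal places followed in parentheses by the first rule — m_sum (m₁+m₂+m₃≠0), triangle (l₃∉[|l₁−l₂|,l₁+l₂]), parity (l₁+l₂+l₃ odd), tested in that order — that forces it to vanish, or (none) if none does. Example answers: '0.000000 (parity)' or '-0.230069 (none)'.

m-sum 0 ✓  L=14 even ✓  1≤5≤9 ✓
Π(2lᵢ+1) = 11×9×11 = 1089
triangle coeff Δ(5,4,5) = 1/3153150
Σ_t [0,4]: t=0:+1/69120 t=1:−1/1728 t=2:+1/576 t=3:−1/1728 t=4:+1/69120 = 7/11520
(3j)²=2/143 [(5 4 5; 0 0 0)], sign=-1
Σ_t [2,3]: t=2:+1/11520 t=3:−1/25920 = 1/20736
(3j)²=5/429 [(5 4 5; 2 2 -4)], sign=-1
⇒ 4πI² = 30/169
I = (+1)√(30/169/(4π)) = 0.11885360
No selection rule forces the value: the integral is nonzero (none).

0.118854 (none)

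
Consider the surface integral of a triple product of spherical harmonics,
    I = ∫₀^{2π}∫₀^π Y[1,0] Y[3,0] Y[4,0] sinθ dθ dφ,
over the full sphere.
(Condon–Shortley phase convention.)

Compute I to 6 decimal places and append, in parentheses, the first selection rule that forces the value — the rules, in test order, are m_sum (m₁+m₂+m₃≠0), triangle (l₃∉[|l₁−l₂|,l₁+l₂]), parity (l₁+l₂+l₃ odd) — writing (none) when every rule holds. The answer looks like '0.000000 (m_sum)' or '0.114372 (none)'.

0.246233 (none)

m-sum 0 ✓  L=8 even ✓  2≤4≤4 ✓
Π(2lᵢ+1) = 3×7×9 = 189
triangle coeff Δ(1,3,4) = 1/252
Σ_t [0,0]: t=0:+1/36 = 1/36
(3j)²=4/63 [(1 3 4; 0 0 0)], sign=+1
(m-triple is (0,0,0) — same symbol as above.)
⇒ 4πI² = 16/21
I = (+1)√(16/21/(4π)) = 0.24623252
No selection rule forces the value: the integral is nonzero (none).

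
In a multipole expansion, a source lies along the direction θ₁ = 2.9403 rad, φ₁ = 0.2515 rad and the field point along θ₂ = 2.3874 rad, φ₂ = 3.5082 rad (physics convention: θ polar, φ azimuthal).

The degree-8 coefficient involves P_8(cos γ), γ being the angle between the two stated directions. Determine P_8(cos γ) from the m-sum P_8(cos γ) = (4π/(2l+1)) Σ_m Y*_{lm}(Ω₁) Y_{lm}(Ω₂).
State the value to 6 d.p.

0.154918

Expand P_8 via completeness: Σ_{m} conj(Y_{8,m}) at Ω₁ times Y_{8,m} at Ω₂ —
  m=-8: Y*=-0.00000 + 0.00000j  Y=-0.02436 - 0.00516j  product 0.00000 - 0.00000j
  m=-7: Y*=0.00000 - 0.00003j  Y=-0.08895 - 0.05768j  product -0.00000 + 0.00000j
  m=-6: Y*=0.00002 + 0.00032j  Y=-0.15896 - 0.21855j  product 0.00007 - 0.00006j
  m=-5: Y*=-0.00089 - 0.00276j  Y=-0.11486 - 0.42791j  product -0.00108 + 0.00070j
  m=-4: Y*=0.01040 + 0.01641j  Y=0.04283 - 0.40889j  product 0.00716 - 0.00355j
  m=-3: Y*=-0.06969 - 0.06551j  Y=0.01793 - 0.03521j  product -0.00356 + 0.00128j
  m=-2: Y*=0.28708 + 0.15795j  Y=-0.26818 + 0.24156j  product -0.11514 + 0.02699j
  m=-1: Y*=-0.65358 - 0.16793j  Y=-0.20729 + 0.07959j  product 0.14884 - 0.01721j
  m=+0: Y*=0.45639 + 0.00000j  Y=0.30018 + 0.00000j  product 0.13700 + 0.00000j
  m=+1: Y*=0.65358 - 0.16793j  Y=0.20729 + 0.07959j  product 0.14884 + 0.01721j
  m=+2: Y*=0.28708 - 0.15795j  Y=-0.26818 - 0.24156j  product -0.11514 - 0.02699j
  m=+3: Y*=0.06969 - 0.06551j  Y=-0.01793 - 0.03521j  product -0.00356 - 0.00128j
  m=+4: Y*=0.01040 - 0.01641j  Y=0.04283 + 0.40889j  product 0.00716 + 0.00355j
  m=+5: Y*=0.00089 - 0.00276j  Y=0.11486 - 0.42791j  product -0.00108 - 0.00070j
  m=+6: Y*=0.00002 - 0.00032j  Y=-0.15896 + 0.21855j  product 0.00007 + 0.00006j
  m=+7: Y*=-0.00000 - 0.00003j  Y=0.08895 - 0.05768j  product -0.00000 - 0.00000j
  m=+8: Y*=-0.00000 - 0.00000j  Y=-0.02436 + 0.00516j  product 0.00000 + 0.00000j
Σ over m = 0.20958 + 0.00000j; ×(4π/17) → 0.15492 + 0.00000j. Real part: 0.154918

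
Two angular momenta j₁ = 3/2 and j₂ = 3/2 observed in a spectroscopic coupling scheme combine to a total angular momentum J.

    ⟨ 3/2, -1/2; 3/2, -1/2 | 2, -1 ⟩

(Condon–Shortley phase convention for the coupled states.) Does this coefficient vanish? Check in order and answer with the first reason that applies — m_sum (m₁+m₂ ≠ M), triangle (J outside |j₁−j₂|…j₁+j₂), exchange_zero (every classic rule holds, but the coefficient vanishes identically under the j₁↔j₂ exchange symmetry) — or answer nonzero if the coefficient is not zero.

exchange_zero

m-sum: m₁+m₂ = -1/2+(-1/2) = -1, M = -1  ✓
triangle: |j₁−j₂| = 0 ≤ J = 2 ≤ j₁+j₂ = 3  ✓
exchange: j₁=j₂ and m₁=m₂, and (−1)^(j₁+j₂−J) = (−1)^1 = −1 forces ⟨j₁m₁;j₂m₂|JM⟩ = −⟨j₂m₂;j₁m₁|JM⟩ = −⟨j₁m₁;j₂m₂|JM⟩ ⇒ the coefficient vanishes identically
Racah sum check: Σ_k collapses to 0 ⇒ CG = 0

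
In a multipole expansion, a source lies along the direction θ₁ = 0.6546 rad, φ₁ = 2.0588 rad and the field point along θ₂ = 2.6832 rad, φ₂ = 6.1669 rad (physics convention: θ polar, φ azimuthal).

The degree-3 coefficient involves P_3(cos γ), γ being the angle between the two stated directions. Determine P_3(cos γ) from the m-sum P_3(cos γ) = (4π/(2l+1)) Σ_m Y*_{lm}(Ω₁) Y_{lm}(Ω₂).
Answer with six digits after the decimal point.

Addition theorem: P_3(cos γ) = (4π/7) Σ_m Y*_{lm}(Ω₁) Y_{lm}(Ω₂), m = −3…3:
  m=-3: Y*=(0.093627, -0.010036)  Y=(0.033974, 0.012358)  product (0.003305, 0.000816)
  m=-2: Y*=(-0.168397, -0.248918)  Y=(-0.174627, -0.041362)  product (0.019111, 0.050433)
  m=-1: Y*=(-0.198033, 0.373066)  Y=(0.429105, 0.050125)  product (-0.103677, 0.150158)
  m=+0: Y*=(0.043386, -0.000000)  Y=(-0.341658, 0.000000)  product (-0.014823, 0.000000)
  m=+1: Y*=(0.198033, 0.373066)  Y=(-0.429105, 0.050125)  product (-0.103677, -0.150158)
  m=+2: Y*=(-0.168397, 0.248918)  Y=(-0.174627, 0.041362)  product (0.019111, -0.050433)
  m=+3: Y*=(-0.093627, -0.010036)  Y=(-0.033974, 0.012358)  product (0.003305, -0.000816)
Accumulated sum (-0.177345, -0.000000); after 4π/(2l+1) scaling, (-0.318370, -0.000000) ⇒ P_3 = -0.318370

-0.318370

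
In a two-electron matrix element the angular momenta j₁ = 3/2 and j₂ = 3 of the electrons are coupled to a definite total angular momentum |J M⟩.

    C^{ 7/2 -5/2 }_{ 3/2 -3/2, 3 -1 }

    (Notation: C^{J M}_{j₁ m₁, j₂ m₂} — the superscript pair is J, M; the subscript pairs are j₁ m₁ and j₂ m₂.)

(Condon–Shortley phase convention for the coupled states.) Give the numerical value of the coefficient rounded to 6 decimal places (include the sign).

triangle: 1!·2!·5!/9! = 240/362880
(j±m)!: 0!·3!·2!·4!·1!·6! = 207360
prefactor² = (2J+1)·Δ·N² = 7680/7
  k=1: −1/(1!·0!·2!·1!·0!·4!) = -1/48
Σ = -1/48  ⇒  CG² = 7680/7·(-1/48)² = 10/21
CG = −√(10/21) = -0.690066

−√(10/21) = -0.690066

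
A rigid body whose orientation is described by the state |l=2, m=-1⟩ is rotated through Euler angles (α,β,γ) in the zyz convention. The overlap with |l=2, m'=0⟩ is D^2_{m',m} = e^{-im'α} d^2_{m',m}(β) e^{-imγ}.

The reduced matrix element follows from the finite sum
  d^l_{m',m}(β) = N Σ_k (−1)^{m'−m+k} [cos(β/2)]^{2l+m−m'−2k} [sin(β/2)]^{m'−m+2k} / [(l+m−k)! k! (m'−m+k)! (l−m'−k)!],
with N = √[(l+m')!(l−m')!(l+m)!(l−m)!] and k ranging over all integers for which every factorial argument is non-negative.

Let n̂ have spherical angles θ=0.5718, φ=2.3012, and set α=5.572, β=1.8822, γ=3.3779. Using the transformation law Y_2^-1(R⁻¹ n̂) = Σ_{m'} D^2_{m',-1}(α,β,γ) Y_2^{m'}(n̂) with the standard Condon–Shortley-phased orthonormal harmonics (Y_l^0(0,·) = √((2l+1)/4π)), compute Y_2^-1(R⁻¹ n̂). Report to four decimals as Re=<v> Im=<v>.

Re=-0.3574 Im=-0.1287

Need the full column D^2_{m',-1} for m'=−2..2 at α=5.5720, β=1.8822, γ=3.3779.
cos(β/2)=0.588899, sin(β/2)=0.808206
d^2_{-2,-1}: single k=1 term ⇒ +0.330123;  D = -0.123899+0.305990i
d^2_{-1,-1}: k∈[0..1] ⇒ +0.120272 -0.679592 = -0.559320;  D = +0.497430-0.255738i
d^2_{0,-1}: k∈[0..1] ⇒ -0.404316 +0.761524 = +0.357208;  D = -0.347281-0.083627i
d^2_{1,-1}: k∈[0..1] ⇒ +0.679592 -0.426667 = +0.252924;  D = -0.147637-0.205363i
d^2_{2,-1}: single k=0 term ⇒ -0.621782;  D = -0.054573+0.619382i
Y_2^{m'}(θ=0.5718,φ=2.3012) and Σ D·Y over m':
  (-0.1239+0.3060i)·(-0.0124+0.1124i)  (+0.4974-0.2557i)·(-0.2346-0.2619i)  (-0.3473-0.0836i)·(+0.3537+0.0000i)  (-0.1476-0.2054i)·(+0.2346-0.2619i)  (-0.0546+0.6194i)·(-0.0124-0.1124i)
Y_2^-1(R⁻¹ n̂) = -0.357437-0.128652i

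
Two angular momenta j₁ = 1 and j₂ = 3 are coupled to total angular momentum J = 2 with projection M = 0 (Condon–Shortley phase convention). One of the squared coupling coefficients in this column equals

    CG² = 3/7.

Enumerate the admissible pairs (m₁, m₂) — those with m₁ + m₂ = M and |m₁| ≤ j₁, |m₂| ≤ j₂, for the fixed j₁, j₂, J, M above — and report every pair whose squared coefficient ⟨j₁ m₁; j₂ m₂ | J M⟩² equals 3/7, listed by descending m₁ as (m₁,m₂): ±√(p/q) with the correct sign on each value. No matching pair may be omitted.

Admissible pairs with m₁+m₂ = M = 0: (-1,1), (0,0), (1,-1)
  (m₁,m₂)=(1,-1): CG² = 2/7, CG = +√(2/7)
  (m₁,m₂)=(0,0): CG² = 3/7, CG = −√(3/7)   ← matches the target
  (m₁,m₂)=(-1,1): CG² = 2/7, CG = +√(2/7)
Pairs with CG² = 3/7: (0,0): −√(3/7)

(0,0): −√(3/7)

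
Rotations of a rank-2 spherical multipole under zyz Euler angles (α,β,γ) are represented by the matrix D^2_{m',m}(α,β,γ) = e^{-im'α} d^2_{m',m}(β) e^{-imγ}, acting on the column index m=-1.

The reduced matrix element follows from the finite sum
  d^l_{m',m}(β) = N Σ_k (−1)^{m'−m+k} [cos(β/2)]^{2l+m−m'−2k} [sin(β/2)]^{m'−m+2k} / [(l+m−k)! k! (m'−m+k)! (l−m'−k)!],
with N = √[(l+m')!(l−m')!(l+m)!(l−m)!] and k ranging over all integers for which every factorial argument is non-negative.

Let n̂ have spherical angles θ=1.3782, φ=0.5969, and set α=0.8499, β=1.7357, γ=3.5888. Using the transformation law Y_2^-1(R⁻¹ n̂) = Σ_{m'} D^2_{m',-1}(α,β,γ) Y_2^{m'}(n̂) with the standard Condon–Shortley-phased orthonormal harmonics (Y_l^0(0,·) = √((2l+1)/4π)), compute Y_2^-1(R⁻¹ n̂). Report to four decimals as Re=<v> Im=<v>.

Need the full column D^2_{m',-1} for m'=−2..2 at α=0.8499, β=1.7357, γ=3.5888.
cos(β/2)=0.646468, sin(β/2)=0.762941
d^2_{-2,-1}: single k=1 term ⇒ +0.412252;  D = +0.224616-0.345687i
d^2_{-1,-1}: k∈[0..1] ⇒ +0.174658 -0.729789 = -0.555131;  D = +0.150044+0.534469i
d^2_{0,-1}: k∈[0..1] ⇒ -0.504903 +0.703227 = +0.198323;  D = -0.178820-0.085765i
d^2_{1,-1}: k∈[0..1] ⇒ +0.729789 -0.338816 = +0.390974;  D = -0.359699+0.153221i
d^2_{2,-1}: single k=0 term ⇒ -0.574182;  D = +0.179639-0.545358i
Y_2^{m'}(θ=1.3782,φ=0.5969) and Σ D·Y over m':
  (+0.2246-0.3457i)·(+0.1370-0.3460i)  (+0.1500+0.5345i)·(+0.1200-0.0816i)  (-0.1788-0.0858i)·(-0.2807+0.0000i)  (-0.3597+0.1532i)·(-0.1200-0.0816i)  (+0.1796-0.5454i)·(+0.1370+0.3460i)
Y_2^-1(R⁻¹ n̂) = +0.291953-0.050680i

Re=0.2920 Im=-0.0507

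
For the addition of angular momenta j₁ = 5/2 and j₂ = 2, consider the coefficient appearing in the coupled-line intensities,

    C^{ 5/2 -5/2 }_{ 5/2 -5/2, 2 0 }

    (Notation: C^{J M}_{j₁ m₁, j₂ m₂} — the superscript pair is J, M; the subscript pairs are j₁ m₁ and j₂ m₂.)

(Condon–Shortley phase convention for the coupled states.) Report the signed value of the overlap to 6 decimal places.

triangle: 2!*3!*2!/8! = 24/40320
(j±m)!: 0!*5!*2!*2!*0!*5! = 57600
prefactor² = (2J+1)*Δ*N² = 1440/7
  k=2: +1/(2!*0!*3!*0!*0!*2!) = 1/24
Σ = 1/24  ⇒  CG² = 1440/7*(1/24)² = 5/14
CG = +√(5/14) = +0.597614

+√(5/14) ≈ +0.597614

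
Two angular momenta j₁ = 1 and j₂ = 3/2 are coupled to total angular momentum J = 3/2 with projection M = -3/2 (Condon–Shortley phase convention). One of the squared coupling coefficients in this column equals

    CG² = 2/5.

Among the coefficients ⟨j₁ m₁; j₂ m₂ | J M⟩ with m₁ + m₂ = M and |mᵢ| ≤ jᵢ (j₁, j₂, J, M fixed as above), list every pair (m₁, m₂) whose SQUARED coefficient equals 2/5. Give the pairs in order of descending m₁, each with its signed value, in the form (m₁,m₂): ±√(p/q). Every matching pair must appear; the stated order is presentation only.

Admissible pairs with m₁+m₂ = M = -3/2: (-1,-1/2), (0,-3/2)
  (m₁,m₂)=(0,-3/2): CG² = 3/5, CG = +√(3/5)
  (m₁,m₂)=(-1,-1/2): CG² = 2/5, CG = −√(2/5)   ← matches the target
Pairs with CG² = 2/5: (-1,-1/2): −√(2/5)

(-1,-1/2): −√(2/5)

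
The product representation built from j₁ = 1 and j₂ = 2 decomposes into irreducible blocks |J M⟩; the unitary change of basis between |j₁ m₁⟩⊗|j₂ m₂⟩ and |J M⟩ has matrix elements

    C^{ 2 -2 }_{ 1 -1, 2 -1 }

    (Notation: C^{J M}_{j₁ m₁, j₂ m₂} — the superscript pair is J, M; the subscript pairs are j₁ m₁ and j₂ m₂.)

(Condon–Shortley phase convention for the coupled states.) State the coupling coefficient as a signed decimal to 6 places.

-0.577350  (= −√(1/3))

triangle: 1!*1!*3!/6! = 6/720
(j±m)!: 0!*2!*1!*3!*0!*4! = 288
prefactor² = (2J+1)*Δ*N² = 12
  k=1: −1/(1!*0!*1!*0!*0!*3!) = -1/6
Σ = -1/6  ⇒  CG² = 12*(-1/6)² = 1/3
CG = −√(1/3) = -0.577350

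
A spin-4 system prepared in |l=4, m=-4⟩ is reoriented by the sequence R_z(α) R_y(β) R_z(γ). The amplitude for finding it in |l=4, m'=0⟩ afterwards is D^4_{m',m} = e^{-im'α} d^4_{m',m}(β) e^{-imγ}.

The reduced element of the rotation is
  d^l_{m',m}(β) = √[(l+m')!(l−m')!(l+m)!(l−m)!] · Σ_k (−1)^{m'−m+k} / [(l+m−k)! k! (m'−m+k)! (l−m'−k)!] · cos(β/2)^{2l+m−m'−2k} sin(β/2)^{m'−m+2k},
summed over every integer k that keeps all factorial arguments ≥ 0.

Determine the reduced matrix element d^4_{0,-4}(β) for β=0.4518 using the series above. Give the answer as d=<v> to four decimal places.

d^4_{0,-4}(β=0.4518) via the finite sum:
c=cos(0.451800/2)=0.974593, s=sin(0.451800/2)=0.223984; N=√[24·24·1·40320]=4819.161753
k: max(0,(-4)−(0))=0 … min(4+(-4),4−(0))=0
  k=0: (−1)^4·4819.1618/(576)·0.9746^4·0.2240^4 = +0.018998
d^4_{0,-4}(0.4518) = +0.018998

d=0.0190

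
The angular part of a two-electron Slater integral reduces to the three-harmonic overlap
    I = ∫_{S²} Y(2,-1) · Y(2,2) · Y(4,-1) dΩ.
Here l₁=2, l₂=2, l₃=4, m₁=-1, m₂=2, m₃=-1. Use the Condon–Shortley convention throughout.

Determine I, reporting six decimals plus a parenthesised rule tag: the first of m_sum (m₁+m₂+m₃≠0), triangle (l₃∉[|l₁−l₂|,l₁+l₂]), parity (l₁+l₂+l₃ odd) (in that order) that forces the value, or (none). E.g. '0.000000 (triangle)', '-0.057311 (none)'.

-0.090112 (none)

Checks pass: Σm=0; 8 even; l₃=4∈[0,4].
(2·2+1)(2·2+1)(2·4+1) = 225
Δ: 0! 4! 4! / 9! → 1/630
sum: t=0:+1/16 = 1/16
3j²(2 2 4; 0 0 0) = Δ·Π!·Σ² = 2/35  (sign +1)
sum: t=0:+1/144 = 1/144
3j²(2 2 4; -1 2 -1) = Δ·Π!·Σ² = 1/126  (sign -1)
combine: 4πI² = 225·2/35·1/126 = 5/49
take √, sign -1: I = -0.09011188
No selection rule forces the value: the integral is nonzero (none).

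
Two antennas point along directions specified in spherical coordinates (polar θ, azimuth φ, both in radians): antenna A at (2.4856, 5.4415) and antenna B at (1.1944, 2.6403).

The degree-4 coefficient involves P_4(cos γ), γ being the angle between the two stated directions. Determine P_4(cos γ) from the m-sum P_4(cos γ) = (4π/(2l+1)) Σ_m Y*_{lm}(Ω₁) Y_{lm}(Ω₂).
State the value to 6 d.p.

Expand P_4 via completeness: Σ_{m} conj(Y_{4,m}) at Ω₁ times Y_{4,m} at Ω₂ —
  m=-4: (-0.05970 + 0.01367j) × (-0.13931 + 0.30029j) = 0.00421 - 0.01983j  (running Σ = 0.00421 - 0.01983j)
  m=-3: (0.18364 + 0.13014j) × (-0.02475 - 0.36923j) = 0.04351 - 0.07103j  (running Σ = 0.04772 - 0.09086j)
  m=-2: (-0.04748 - 0.41994j) × (-0.00844 - 0.01323j) = -0.00515 + 0.00417j  (running Σ = 0.04257 - 0.08669j)
  m=-1: (-0.21263 + 0.23802j) × (0.29134 + 0.15965j) = -0.09995 + 0.03540j  (running Σ = -0.05738 - 0.05129j)
  m=0: (-0.21549 + 0.00000j) × (-0.04383 + 0.00000j) = 0.00945 + 0.00000j  (running Σ = -0.04793 - 0.05129j)
  m=1: (0.21263 + 0.23802j) × (-0.29134 + 0.15965j) = -0.09995 - 0.03540j  (running Σ = -0.14788 - 0.08669j)
  m=2: (-0.04748 + 0.41994j) × (-0.00844 + 0.01323j) = -0.00515 - 0.00417j  (running Σ = -0.15303 - 0.09086j)
  m=3: (-0.18364 + 0.13014j) × (0.02475 - 0.36923j) = 0.04351 + 0.07103j  (running Σ = -0.10952 - 0.01983j)
  m=4: (-0.05970 - 0.01367j) × (-0.13931 - 0.30029j) = 0.00421 + 0.01983j  (running Σ = -0.10531 + 0.00000j)
Accumulated sum -0.10531 + 0.00000j; after 4π/(2l+1) scaling, -0.14704 + 0.00000j ⇒ P_4 = -0.147044

-0.147044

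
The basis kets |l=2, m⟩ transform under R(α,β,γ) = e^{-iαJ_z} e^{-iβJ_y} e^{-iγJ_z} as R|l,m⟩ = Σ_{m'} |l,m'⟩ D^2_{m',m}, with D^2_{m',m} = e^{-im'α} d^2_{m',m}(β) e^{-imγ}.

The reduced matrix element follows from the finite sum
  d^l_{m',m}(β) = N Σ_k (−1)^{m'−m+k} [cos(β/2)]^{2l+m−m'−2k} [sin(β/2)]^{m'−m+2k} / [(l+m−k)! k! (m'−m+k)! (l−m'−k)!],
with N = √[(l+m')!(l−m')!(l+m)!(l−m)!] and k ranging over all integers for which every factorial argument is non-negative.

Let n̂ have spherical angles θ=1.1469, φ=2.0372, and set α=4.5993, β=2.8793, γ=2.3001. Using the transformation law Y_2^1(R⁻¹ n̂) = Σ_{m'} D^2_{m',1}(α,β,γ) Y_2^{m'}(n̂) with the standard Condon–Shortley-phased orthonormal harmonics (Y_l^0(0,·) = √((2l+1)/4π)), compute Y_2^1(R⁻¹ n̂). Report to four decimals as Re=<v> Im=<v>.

Re=-0.3640 Im=-0.0630

Need the full column D^2_{m',1} for m'=−2..2 at α=4.5993, β=2.8793, γ=2.3001.
cos(β/2)=0.130771, sin(β/2)=0.991413
d^2_{-2,1}: single k=3 term ⇒ +0.254861;  D = +0.208118+0.147110i
d^2_{-1,1}: k∈[2..3] ⇒ +0.050426 -0.966090 = -0.915665;  D = +0.609539-0.683304i
d^2_{0,1}: k∈[1..2] ⇒ +0.005431 -0.312140 = -0.306709;  D = +0.204376+0.228694i
d^2_{1,1}: k∈[0..1] ⇒ +0.000292 -0.050426 = -0.050133;  D = -0.040912+0.028974i
d^2_{2,1}: single k=0 term ⇒ -0.004434;  D = -0.002138-0.003885i
Y_2^{m'}(θ=1.1469,φ=2.0372) and Σ D·Y over m':
  (+0.2081+0.1471i)·(-0.1911+0.2578i)  (+0.6095-0.6833i)·(-0.1302-0.2587i)  (+0.2044+0.2287i)·(-0.1553+0.0000i)  (-0.0409+0.0290i)·(+0.1302-0.2587i)  (-0.0021-0.0039i)·(-0.1911-0.2578i)
Y_2^1(R⁻¹ n̂) = -0.364032-0.063028i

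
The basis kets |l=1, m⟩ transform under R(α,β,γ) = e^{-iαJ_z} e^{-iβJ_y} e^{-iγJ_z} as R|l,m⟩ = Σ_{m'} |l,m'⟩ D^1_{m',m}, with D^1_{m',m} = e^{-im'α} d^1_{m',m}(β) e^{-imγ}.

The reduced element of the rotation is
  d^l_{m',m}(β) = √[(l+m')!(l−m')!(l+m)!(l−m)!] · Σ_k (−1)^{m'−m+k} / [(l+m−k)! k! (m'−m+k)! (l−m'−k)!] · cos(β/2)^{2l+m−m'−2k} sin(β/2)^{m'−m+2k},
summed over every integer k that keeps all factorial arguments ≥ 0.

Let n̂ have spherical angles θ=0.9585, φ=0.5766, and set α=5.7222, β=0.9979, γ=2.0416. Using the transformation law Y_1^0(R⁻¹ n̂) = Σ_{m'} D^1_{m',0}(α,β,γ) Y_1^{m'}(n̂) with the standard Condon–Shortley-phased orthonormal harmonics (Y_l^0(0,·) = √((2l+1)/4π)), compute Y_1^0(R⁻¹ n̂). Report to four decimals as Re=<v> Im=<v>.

Need the full column D^1_{m',0} for m'=−1..1 at α=5.7222, β=0.9979, γ=2.0416.
cos(β/2)=0.878085, sin(β/2)=0.478504
d^1_{-1,0}: single k=1 term ⇒ +0.594206;  D = +0.503133-0.316130i
d^1_{0,0}: k∈[0..1] ⇒ +0.771034 -0.228966 = +0.542068;  D = +0.542068+0.000000i
d^1_{1,0}: single k=0 term ⇒ -0.594206;  D = -0.503133-0.316130i
Y_1^{m'}(θ=0.9585,φ=0.5766) and Σ D·Y over m':
  (+0.5031-0.3161i)·(+0.2370-0.1541i)  (+0.5421+0.0000i)·(+0.2808+0.0000i)  (-0.5031-0.3161i)·(-0.2370-0.1541i)
Y_1^0(R⁻¹ n̂) = +0.293273+0.000000i

Re=0.2933 Im=0.0000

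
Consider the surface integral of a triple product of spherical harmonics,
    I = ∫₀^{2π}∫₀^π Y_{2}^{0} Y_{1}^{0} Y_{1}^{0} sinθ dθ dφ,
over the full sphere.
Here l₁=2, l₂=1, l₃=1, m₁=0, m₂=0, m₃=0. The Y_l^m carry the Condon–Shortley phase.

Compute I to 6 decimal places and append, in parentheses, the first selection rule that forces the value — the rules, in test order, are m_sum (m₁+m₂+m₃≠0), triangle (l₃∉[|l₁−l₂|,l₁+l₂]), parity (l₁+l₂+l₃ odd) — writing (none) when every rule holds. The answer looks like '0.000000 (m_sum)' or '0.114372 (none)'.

0.252313 (none)

Checks pass: Σm=0; 4 even; l₃=1∈[1,3].
(2·2+1)(2·1+1)(2·1+1) = 45
Δ: 2! 2! 0! / 5! → 1/30
sum: t=1:−1/1 = -1/1
3j²(2 1 1; 0 0 0) = Δ·Π!·Σ² = 2/15  (sign +1)
(m-triple is (0,0,0) — same symbol as above.)
combine: 4πI² = 45·2/15·2/15 = 4/5
take √, sign +1: I = 0.25231325
No selection rule forces the value: the integral is nonzero (none).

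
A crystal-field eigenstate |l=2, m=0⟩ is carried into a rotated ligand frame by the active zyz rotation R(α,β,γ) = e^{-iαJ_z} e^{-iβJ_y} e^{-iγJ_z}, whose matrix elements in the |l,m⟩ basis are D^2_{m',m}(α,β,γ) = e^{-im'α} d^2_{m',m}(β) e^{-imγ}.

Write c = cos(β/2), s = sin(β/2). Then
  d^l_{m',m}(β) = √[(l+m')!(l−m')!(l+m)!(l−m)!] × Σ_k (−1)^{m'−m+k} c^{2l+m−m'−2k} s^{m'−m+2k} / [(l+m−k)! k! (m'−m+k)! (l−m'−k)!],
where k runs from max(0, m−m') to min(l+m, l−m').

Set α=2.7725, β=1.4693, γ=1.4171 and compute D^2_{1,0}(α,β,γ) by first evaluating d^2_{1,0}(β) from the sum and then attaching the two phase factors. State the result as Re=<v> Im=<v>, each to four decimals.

First d^2_{1,0}(β=1.4693), then the phase factors e^{-i(1)α} and e^{-i(0)γ}:
Half-angle: c=0.742065, s=0.670327. N=√(6·1·2·2)=4.898979
k∈{0,1} keeps every argument non-negative
  k=0: (−1)^1·4.8990/(2)·0.7421^3·0.6703^1 = -0.670949
  k=1: (−1)^2·4.8990/(2)·0.7421^1·0.6703^3 = +0.547493
d^2_{1,0}(1.4693) = -0.670949 +0.547493 = -0.123455
Attach z-rotation phases: D = e^{-i(1)(2.7725)}·(-0.123455)·e^{-i(0)(1.4171)} = +0.115141+0.044539i

Re=0.1151 Im=0.0445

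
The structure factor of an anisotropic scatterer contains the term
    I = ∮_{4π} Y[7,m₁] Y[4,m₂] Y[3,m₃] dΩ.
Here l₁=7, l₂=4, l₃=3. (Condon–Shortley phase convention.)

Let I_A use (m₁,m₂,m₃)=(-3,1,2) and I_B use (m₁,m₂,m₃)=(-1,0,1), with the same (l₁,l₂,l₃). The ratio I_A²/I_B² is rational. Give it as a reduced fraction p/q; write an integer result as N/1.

Same 7,4,3: normalisation and zero-m 3j drop out of the ratio.
A: Δ: 8! 6! 0! / 15! → 1/45045; sum: t=5:−1/86400 = -1/86400; 3j²(7 4 3; -3 1 2) = Δ·Π!·Σ² = 16/715  (sign +1)
B: Δ: 8! 6! 0! / 15! → 1/45045; sum: t=4:+1/27648 = 1/27648; 3j²(7 4 3; -1 0 1) = Δ·Π!·Σ² = 10/429  (sign +1)
I_A²/I_B² = (16/715)/(10/429) = 24/25

24/25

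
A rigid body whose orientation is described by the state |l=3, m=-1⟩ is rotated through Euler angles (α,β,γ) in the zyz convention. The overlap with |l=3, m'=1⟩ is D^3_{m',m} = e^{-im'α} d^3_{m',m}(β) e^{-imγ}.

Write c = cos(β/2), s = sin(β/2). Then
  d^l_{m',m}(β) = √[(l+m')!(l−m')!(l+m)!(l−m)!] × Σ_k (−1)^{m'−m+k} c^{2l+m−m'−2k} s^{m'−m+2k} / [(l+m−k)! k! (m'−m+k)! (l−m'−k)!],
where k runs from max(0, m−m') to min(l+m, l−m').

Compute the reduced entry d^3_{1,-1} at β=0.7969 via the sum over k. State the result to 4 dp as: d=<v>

d^3_{1,-1}(β=0.7969) via the finite sum:
c=cos(0.796900/2)=0.921663, s=sin(0.796900/2)=0.387990; N=√[24·2·2·24]=48.000000
k: max(0,(-1)−(1))=0 … min(3+(-1),3−(1))=2
  k=0: (−1)^2·48.0000/(8)·0.9217^4·0.3880^2 = +0.651752
  k=1: (−1)^3·48.0000/(6)·0.9217^2·0.3880^4 = -0.153999
  k=2: (−1)^4·48.0000/(48)·0.9217^0·0.3880^6 = +0.003411
d^3_{1,-1}(0.7969) = +0.651752 -0.153999 +0.003411 = +0.501164

d=0.5012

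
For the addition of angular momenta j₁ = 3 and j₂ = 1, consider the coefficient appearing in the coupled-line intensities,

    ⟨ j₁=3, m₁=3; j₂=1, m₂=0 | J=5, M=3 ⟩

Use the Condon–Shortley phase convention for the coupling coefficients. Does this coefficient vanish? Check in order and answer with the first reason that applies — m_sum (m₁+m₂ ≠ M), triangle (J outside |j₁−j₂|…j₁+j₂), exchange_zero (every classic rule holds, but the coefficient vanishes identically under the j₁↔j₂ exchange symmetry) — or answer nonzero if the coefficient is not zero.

m-sum: m₁+m₂ = 3+0 = 3, M = 3  ✓
triangle: need |j₁−j₂| ≤ J ≤ j₁+j₂, i.e. J ∈ [2, 4]; J = 5 is outside ✗ ⇒ coefficient is 0

triangle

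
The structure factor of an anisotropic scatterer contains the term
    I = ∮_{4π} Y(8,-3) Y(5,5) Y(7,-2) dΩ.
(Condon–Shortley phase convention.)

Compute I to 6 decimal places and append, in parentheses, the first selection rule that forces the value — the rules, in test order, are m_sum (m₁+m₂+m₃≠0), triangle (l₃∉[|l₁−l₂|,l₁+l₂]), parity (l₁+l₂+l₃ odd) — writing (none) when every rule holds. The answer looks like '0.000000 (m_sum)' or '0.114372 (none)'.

Rules hold: Σm=0, L=20 even, 3≤7≤13.
N = 17·11·15 = 2805
Δ = 6!·10!·4!/21! = 1/814773960
Racah Σ t=1..5: t=1:−1/87091200 t=2:+1/4976640 t=3:−1/2073600 t=4:+1/4976640 t=5:−1/87091200 = -1/9676800
⇒ 3j(8 5 7; 0 0 0)² = 360/46189, sgn +1
Racah Σ t=6..6: t=6:+1/248832000 = 1/248832000
⇒ 3j(8 5 7; -3 5 -2)² = 63/4199, sgn -1
4πI² = N·(3j₀)²·(3jₘ)² = 340200/1037153
I = -1·√(0.328013/4π) = -0.16156259
No selection rule forces the value: the integral is nonzero (none).

-0.161563 (none)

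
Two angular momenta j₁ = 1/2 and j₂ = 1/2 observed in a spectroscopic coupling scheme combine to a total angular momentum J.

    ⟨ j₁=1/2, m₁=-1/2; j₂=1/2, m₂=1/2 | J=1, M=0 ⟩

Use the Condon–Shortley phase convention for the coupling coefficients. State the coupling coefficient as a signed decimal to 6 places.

j₁+j₂−J=0  J+j₁−j₂=1  J−j₁+j₂=1  j₁+j₂+J+1=3
(j₁±m₁, j₂±m₂, J±M) = (0,1,1,0,1,1)
P² = 1/2
sum k=0..0:
  [0] +1/1 = 1
S = 1
C² = P²·S² = 1/2 ; C = +0.707107

+0.707107  (= +√(1/2))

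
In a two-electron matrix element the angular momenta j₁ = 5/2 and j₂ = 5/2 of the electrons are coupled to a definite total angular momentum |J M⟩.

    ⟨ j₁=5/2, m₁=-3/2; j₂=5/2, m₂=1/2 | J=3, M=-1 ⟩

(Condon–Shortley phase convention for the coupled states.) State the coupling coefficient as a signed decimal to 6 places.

√[7·2!3!3!/9! · 1!4!3!2!2!4!] = √(96/5)
  +(−1)^1/∏(1,1,3,2,0,1)! = -1/12  (running -1/12)
  +(−1)^2/∏(2,0,2,1,1,2)! = 1/8  (running 1/24)
⟨..|..⟩ = √(96/5)·(1/24) = +0.182574

+0.182574  (= +√(1/30))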